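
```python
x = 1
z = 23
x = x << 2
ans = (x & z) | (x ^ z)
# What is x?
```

Trace:
`x = 1` → x = 1
`z = 23` → z = 23
`x = x << 2` → x = 4
`ans = (x & z) | (x ^ z)` → ans = 23
So x = 4

Answer: 4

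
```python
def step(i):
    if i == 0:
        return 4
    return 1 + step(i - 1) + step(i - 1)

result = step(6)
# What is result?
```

step(i) = 1 + 2·step(i-1), step(0)=4. Closed form: (4+1)·2^6 - 1 = 319.

Answer: 319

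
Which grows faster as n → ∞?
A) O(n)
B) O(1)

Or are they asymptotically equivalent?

O(n) vs O(1): Higher order terms dominate.

Answer: A) O(n) grows faster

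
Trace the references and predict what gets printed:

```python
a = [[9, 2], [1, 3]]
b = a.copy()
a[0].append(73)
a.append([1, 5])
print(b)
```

Key concept: shallow copy with nested lists.
Step by step:
`a = [[9, 2], [1, 3]]` → a = [[9, 2], [1, 3]]
`b = a.copy()` → b = [[9, 2], [1, 3]]
`a[0].append(73)` → a = [[9, 2, 73], [1, 3]]; b = [[9, 2, 73], [1, 3]]
`a.append([1, 5])` → a = [[9, 2, 73], [1, 3], [1, 5]]
`print(b)` → prints [[9, 2, 73], [1, 3]]

Answer: [[9, 2, 73], [1, 3]]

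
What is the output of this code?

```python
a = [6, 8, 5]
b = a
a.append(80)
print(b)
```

Key concept: basic list aliasing.
Step by step:
`a = [6, 8, 5]` → a = [6, 8, 5]
`b = a` → b = [6, 8, 5] (same object as a)
`a.append(80)` → a = [6, 8, 5, 80] (same object as b); b = [6, 8, 5, 80] (same object as a)
`print(b)` → prints [6, 8, 5, 80]

Answer: [6, 8, 5, 80]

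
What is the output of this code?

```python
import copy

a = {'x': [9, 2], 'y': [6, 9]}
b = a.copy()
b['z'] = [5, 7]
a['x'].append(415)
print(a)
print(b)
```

Key concept: shallow copy of dict with mutable values.
Step by step:
`a = {'x': [9, 2], 'y': [6, 9]}` → a = {'x': [9, 2], 'y': [6, 9]}
`b = a.copy()` → b = {'x': [9, 2], 'y': [6, 9]}
`b['z'] = [5, 7]` → b = {'x': [9, 2], 'y': [6, 9], 'z': [5, 7]}
`a['x'].append(415)` → a = {'x': [9, 2, 415], 'y': [6, 9]}; b = {'x': [9, 2, 415], 'y': [6, 9], 'z': [5, 7]}
`print(a)` → prints {'x': [9, 2, 415], 'y': [6, 9]}
`print(b)` → prints {'x': [9, 2, 415], 'y': [6, 9], 'z': [5, 7]}

Answer:
{'x': [9, 2, 415], 'y': [6, 9]}
{'x': [9, 2, 415], 'y': [6, 9], 'z': [5, 7]}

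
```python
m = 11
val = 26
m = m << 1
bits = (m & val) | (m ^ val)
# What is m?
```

Trace:
`m = 11` → m = 11
`val = 26` → val = 26
`m = m << 1` → m = 22
`bits = (m & val) | (m ^ val)` → bits = 30
So m = 22

Answer: 22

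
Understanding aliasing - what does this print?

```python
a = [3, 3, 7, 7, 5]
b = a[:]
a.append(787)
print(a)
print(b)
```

Key concept: slice [:] creates copy.
Step by step:
`a = [3, 3, 7, 7, 5]` → a = [3, 3, 7, 7, 5]
`b = a[:]` → b = [3, 3, 7, 7, 5]
`a.append(787)` → a = [3, 3, 7, 7, 5, 787]
`print(a)` → prints [3, 3, 7, 7, 5, 787]
`print(b)` → prints [3, 3, 7, 7, 5]

Answer:
[3, 3, 7, 7, 5, 787]
[3, 3, 7, 7, 5]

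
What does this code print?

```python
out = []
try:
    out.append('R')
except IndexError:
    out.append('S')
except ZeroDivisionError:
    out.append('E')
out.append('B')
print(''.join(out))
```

Execution trace: 'R' (try body, no exception) → 'B' (after the try/except). Output: RB

Answer: RB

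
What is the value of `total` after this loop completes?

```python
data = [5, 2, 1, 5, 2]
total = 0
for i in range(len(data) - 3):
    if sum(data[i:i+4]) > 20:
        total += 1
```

Count windows with sum > 20
`total` takes the values: 0

Answer: 0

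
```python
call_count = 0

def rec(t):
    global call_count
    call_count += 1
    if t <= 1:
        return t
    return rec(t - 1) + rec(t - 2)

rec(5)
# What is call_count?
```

Calls(t) = 1 + Calls(t-1) + Calls(t-2); Calls(0)=Calls(1)=1. For t=5 this gives 15.

Answer: 15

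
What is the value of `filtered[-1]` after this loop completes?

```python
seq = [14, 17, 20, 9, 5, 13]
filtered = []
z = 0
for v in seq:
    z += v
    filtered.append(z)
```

Cumulative sum ends at 78
`filtered` takes the values: [] → [14] → [14, 31] → [14, 31, 51] → [14, 31, 51, 60] → [14, 31, 51, 60, 65] → [14, 31, 51, 60, 65, 78]
So `filtered[-1]` = 78

Answer: 78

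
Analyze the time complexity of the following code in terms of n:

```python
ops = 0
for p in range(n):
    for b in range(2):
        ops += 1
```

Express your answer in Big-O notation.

Each loop level contributes: n × 1. Multiplying the contributions gives O(n).

Answer: O(n)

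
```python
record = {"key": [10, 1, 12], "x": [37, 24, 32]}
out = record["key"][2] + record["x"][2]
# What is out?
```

Trace:
`record = {"key": [10, 1, 12], "x": [37, 24, 32]}` → record = {'key': [10, 1, 12], 'x': [37, 24, 32]}
`out = record["key"][2] + record["x"][2]` → out = 44
So out = 44

Answer: 44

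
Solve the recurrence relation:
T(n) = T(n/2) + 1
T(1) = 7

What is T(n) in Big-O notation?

Each step divides n by 2 and adds 1. After log_2(n) steps we reach T(1)=7. So T(n) = 1·log_2(n) + 7 = O(log n).

Answer: O(log n)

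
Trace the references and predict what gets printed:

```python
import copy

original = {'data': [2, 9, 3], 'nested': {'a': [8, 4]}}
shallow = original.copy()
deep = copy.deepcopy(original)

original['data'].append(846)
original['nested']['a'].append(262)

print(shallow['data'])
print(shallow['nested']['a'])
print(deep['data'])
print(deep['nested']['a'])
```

Key concept: comparing shallow vs deep copy.
Step by step:
`original = {'data': [2, 9, 3], 'nested': {'a': [8, 4]}}` → original = {'data': [2, 9, 3], 'nested': {'a': [8, 4]}}
`shallow = original.copy()` → shallow = {'data': [2, 9, 3], 'nested': {'a': [8, 4]}}
`deep = copy.deepcopy(original)` → deep = {'data': [2, 9, 3], 'nested': {'a': [8, 4]}}
`original['data'].append(846)` → original = {'data': [2, 9, 3, 846], 'nested': {'a': [8, 4]}}; shallow = {'data': [2, 9, 3, 846], 'nested': {'a': [8, 4]}}
`original['nested']['a'].append(262)` → original = {'data': [2, 9, 3, 846], 'nested': {'a': [8, 4, 262]}}; shallow = {'data': [2, 9, 3, 846], 'nested': {'a': [8, 4, 262]}}
`print(shallow['data'])` → prints [2, 9, 3, 846]
`print(shallow['nested']['a'])` → prints [8, 4, 262]
`print(deep['data'])` → prints [2, 9, 3]
`print(deep['nested']['a'])` → prints [8, 4]

Answer:
[2, 9, 3, 846]
[8, 4, 262]
[2, 9, 3]
[8, 4]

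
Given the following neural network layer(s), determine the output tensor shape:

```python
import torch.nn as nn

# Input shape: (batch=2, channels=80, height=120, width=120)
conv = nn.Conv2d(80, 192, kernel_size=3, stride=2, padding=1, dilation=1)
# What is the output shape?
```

Input: (2, 80, 120, 120) -> Output: (2, 192, 60, 60)

Answer: (2, 192, 60, 60)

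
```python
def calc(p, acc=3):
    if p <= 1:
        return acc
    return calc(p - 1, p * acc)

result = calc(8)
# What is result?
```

Accumulator trace (n, acc): (8, 3) -> (7, 24) -> (6, 168) -> (5, 1008) -> (4, 5040) -> (3, 20160) -> (2, 60480) -> (1, 120960) -> return 120960

Answer: 120960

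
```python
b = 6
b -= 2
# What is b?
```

Trace:
`b = 6` → b = 6
`b -= 2` → b = 4
So b = 4

Answer: 4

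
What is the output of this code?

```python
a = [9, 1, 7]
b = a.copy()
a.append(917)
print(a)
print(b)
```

Key concept: list.copy() creates independent copy.
Step by step:
`a = [9, 1, 7]` → a = [9, 1, 7]
`b = a.copy()` → b = [9, 1, 7]
`a.append(917)` → a = [9, 1, 7, 917]
`print(a)` → prints [9, 1, 7, 917]
`print(b)` → prints [9, 1, 7]

Answer:
[9, 1, 7, 917]
[9, 1, 7]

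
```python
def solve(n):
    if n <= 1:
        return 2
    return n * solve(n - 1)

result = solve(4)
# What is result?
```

solve(4) = 4 * 3 * 2 * 2 = 48

Answer: 48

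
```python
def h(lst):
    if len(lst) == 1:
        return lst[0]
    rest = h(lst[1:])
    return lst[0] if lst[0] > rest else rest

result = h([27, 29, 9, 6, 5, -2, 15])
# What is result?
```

Recursive max over [27, 29, 9, 6, 5, -2, 15] = 29

Answer: 29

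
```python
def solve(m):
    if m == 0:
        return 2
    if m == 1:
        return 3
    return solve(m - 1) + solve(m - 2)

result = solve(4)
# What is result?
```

Build up from base cases: solve(0)=2, solve(1)=3, solve(2)=5, solve(3)=8, solve(4)=13

Answer: 13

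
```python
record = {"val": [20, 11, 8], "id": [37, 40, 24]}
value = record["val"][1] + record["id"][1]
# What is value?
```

Trace:
`record = {"val": [20, 11, 8], "id": [37, 40, 24]}` → record = {'val': [20, 11, 8], 'id': [37, 40, 24]}
`value = record["val"][1] + record["id"][1]` → value = 51
So value = 51

Answer: 51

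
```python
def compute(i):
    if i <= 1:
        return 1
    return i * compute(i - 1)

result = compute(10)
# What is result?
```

compute(10) = 10 * 9 * 8 * 7 * 6 * 5 * 4 * 3 * 2 * 1 = 3628800

Answer: 3628800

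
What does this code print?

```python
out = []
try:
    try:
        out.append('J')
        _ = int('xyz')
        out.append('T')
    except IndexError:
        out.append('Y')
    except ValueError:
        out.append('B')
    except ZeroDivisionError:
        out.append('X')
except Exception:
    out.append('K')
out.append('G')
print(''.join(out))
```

Execution trace: 'J' (inner try body) → 'B' (inner except ValueError) → 'G' (after the try/except). Output: JBG

Answer: JBG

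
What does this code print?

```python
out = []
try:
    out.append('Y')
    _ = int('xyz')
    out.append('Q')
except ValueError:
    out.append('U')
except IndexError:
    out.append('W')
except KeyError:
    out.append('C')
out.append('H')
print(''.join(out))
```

Execution trace: 'Y' (try body) → 'U' (except ValueError) → 'H' (after the try/except). Output: YUH

Answer: YUH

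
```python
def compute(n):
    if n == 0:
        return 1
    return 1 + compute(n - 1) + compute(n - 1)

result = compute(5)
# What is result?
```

compute(n) = 1 + 2·compute(n-1), compute(0)=1. Closed form: (1+1)·2^5 - 1 = 63.

Answer: 63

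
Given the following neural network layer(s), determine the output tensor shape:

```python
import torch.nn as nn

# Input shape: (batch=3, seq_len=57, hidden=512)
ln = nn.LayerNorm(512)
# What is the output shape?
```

Input: (3, 57, 512) -> Output: (3, 57, 512)

Answer: (3, 57, 512)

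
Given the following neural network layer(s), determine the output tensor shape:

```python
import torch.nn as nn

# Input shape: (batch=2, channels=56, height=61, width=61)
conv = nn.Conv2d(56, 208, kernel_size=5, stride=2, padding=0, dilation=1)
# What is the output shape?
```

Input: (2, 56, 61, 61) -> Output: (2, 208, 29, 29)

Answer: (2, 208, 29, 29)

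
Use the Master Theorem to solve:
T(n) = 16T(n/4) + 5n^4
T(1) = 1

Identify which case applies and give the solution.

a=16, b=4, f(n)=5n^4. log_4(16) = 2. Since c=4 > 2 and the regularity condition holds (16(n/4)^4 = (16/4^4)n^4 with 16/4^4 < 1), Case 3 applies: T(n) = Θ(f(n)) = O(n^4).

Answer: O(n^4) - Case 3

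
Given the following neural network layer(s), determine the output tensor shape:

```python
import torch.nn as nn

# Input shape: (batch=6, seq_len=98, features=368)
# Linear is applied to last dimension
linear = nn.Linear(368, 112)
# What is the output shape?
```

Input: (6, 98, 368) -> Output: (6, 98, 112)

Answer: (6, 98, 112)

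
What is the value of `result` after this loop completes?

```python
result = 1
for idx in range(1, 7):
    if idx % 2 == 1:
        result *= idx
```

Product of odd numbers 1 to 6
`result` takes the values: 1 → 3 → 15

Answer: 15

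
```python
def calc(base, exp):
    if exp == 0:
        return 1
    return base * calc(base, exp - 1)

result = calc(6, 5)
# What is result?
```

calc(6, 5) = 6 * 6 * 6 * 6 * 6 = 7776

Answer: 7776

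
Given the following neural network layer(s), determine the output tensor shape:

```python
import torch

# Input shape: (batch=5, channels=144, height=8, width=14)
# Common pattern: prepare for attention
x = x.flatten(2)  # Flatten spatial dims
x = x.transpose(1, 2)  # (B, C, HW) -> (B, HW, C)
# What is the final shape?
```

Input: (5, 144, 8, 14) -> after flatten(2): (5, 144, 112) -> Output: (5, 112, 144)

Answer: (5, 112, 144)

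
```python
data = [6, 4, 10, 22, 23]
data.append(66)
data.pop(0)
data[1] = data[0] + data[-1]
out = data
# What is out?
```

Trace:
`data = [6, 4, 10, 22, 23]` → data = [6, 4, 10, 22, 23]
`data.append(66)` → data = [6, 4, 10, 22, 23, 66]
`data.pop(0)` → data = [4, 10, 22, 23, 66]
`data[1] = data[0] + data[-1]` → data = [4, 70, 22, 23, 66]
`out = data` → out = [4, 70, 22, 23, 66]
So out = [4, 70, 22, 23, 66]

Answer: [4, 70, 22, 23, 66]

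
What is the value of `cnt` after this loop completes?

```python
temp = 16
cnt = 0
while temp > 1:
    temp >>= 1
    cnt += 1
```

Count right shifts until 1
`cnt` takes the values: 0 → 1 → 2 → 3 → 4

Answer: 4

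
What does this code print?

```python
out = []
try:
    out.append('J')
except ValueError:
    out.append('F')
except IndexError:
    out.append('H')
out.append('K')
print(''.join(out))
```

Execution trace: 'J' (try body, no exception) → 'K' (after the try/except). Output: JK

Answer: JK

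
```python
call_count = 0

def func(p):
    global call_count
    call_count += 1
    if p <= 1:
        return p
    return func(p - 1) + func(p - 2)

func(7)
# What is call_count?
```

Calls(p) = 1 + Calls(p-1) + Calls(p-2); Calls(0)=Calls(1)=1. For p=7 this gives 41.

Answer: 41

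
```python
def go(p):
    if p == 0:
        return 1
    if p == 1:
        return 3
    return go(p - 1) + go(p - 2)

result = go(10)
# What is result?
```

Build up from base cases: go(0)=1, go(1)=3, go(2)=4, go(3)=7, go(4)=11, go(5)=18, go(6)=29, ..., go(10)=199

Answer: 199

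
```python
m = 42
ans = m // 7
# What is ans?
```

Trace:
`m = 42` → m = 42
`ans = m // 7` → ans = 6
So ans = 6

Answer: 6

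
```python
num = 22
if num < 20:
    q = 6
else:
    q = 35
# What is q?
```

Trace:
`num = 22` → num = 22
`if num < 20: ...` → num < 20 is False, take else branch → q = 35
So q = 35

Answer: 35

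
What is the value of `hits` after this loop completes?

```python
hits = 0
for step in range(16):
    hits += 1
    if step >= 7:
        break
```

Loop breaks when step reaches 7, hits is 8
`hits` takes the values: 0 → 1 → 2 → 3 → 4 → 5 → 6 → 7 → 8

Answer: 8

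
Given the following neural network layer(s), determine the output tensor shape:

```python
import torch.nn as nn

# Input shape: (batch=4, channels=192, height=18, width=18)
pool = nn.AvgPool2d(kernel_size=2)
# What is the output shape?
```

Input: (4, 192, 18, 18) -> Output: (4, 192, 9, 9)

Answer: (4, 192, 9, 9)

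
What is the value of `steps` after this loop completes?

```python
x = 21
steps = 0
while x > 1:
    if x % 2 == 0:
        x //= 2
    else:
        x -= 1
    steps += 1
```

Steps to reduce 21 to 1
`steps` takes the values: 0 → 1 → 2 → 3 → 4 → 5 → 6

Answer: 6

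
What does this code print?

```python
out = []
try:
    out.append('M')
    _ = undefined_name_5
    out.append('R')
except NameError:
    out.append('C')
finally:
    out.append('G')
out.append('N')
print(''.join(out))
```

Execution trace: 'M' (try body) → 'C' (except NameError) → 'G' (finally) → 'N' (after the try/except). Output: MCGN

Answer: MCGN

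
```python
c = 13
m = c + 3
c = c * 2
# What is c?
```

Trace:
`c = 13` → c = 13
`m = c + 3` → m = 16
`c = c * 2` → c = 26
So c = 26

Answer: 26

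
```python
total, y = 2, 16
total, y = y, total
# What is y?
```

Trace:
`total, y = 2, 16` → total = 2; y = 16
`total, y = y, total` → total = 16; y = 2
So y = 2

Answer: 2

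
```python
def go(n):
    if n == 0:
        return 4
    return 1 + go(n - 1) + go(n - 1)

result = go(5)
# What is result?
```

go(n) = 1 + 2·go(n-1), go(0)=4. Closed form: (4+1)·2^5 - 1 = 159.

Answer: 159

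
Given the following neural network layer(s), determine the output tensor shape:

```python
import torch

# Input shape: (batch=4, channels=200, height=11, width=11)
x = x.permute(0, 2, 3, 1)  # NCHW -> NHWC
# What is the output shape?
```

Input: (4, 200, 11, 11) -> Output: (4, 11, 11, 200)

Answer: (4, 11, 11, 200)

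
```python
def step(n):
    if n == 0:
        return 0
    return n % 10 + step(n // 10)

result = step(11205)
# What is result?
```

Sum of digits of 11205: 5 + 0 + 2 + 1 + 1 = 9

Answer: 9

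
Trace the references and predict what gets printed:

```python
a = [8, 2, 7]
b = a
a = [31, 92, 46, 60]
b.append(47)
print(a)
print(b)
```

Key concept: rebinding vs mutation: a is rebound to a new list, b still points at the original.
Step by step:
`a = [8, 2, 7]` → a = [8, 2, 7]
`b = a` → b = [8, 2, 7] (same object as a)
`a = [31, 92, 46, 60]` → a = [31, 92, 46, 60]
`b.append(47)` → b = [8, 2, 7, 47]
`print(a)` → prints [31, 92, 46, 60]
`print(b)` → prints [8, 2, 7, 47]

Answer:
[31, 92, 46, 60]
[8, 2, 7, 47]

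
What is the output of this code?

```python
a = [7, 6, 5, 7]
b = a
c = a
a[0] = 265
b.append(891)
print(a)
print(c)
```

Key concept: multiple aliases.
Step by step:
`a = [7, 6, 5, 7]` → a = [7, 6, 5, 7]
`b = a` → b = [7, 6, 5, 7] (same object as a)
`c = a` → c = [7, 6, 5, 7] (same object as a, b)
`a[0] = 265` → a = [265, 6, 5, 7] (same object as b, c); b = [265, 6, 5, 7] (same object as a, c); c = [265, 6, 5, 7] (same object as a, b)
`b.append(891)` → a = [265, 6, 5, 7, 891] (same object as b, c); b = [265, 6, 5, 7, 891] (same object as a, c); c = [265, 6, 5, 7, 891] (same object as a, b)
`print(a)` → prints [265, 6, 5, 7, 891]
`print(c)` → prints [265, 6, 5, 7, 891]

Answer:
[265, 6, 5, 7, 891]
[265, 6, 5, 7, 891]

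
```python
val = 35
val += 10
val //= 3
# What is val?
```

Trace:
`val = 35` → val = 35
`val += 10` → val = 45
`val //= 3` → val = 15
So val = 15

Answer: 15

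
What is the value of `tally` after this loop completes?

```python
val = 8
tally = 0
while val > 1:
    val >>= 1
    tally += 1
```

Count right shifts until 1
`tally` takes the values: 0 → 1 → 2 → 3

Answer: 3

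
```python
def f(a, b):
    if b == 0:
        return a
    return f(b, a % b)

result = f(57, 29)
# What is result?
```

f(57, 29) -> f(29, 28) -> f(28, 1) -> f(1, 0) -> 1

Answer: 1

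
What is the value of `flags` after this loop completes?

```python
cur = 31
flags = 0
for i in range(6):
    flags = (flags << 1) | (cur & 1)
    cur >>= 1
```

Reverse lowest 6 bits of 31
`flags` takes the values: 0 → 1 → 3 → 7 → 15 → 31 → 62

Answer: 62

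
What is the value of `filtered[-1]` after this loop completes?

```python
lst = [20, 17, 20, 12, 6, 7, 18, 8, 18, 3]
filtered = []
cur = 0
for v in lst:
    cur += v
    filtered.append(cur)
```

Cumulative sum ends at 129
`filtered` takes the values: [] → [20] → [20, 37] → [20, 37, 57] → [20, 37, 57, 69] → [20, 37, 57, 69, 75] → [20, 37, 57, 69, 75, 82] → [20, 37, 57, 69, 75, 82, 100] → [20, 37, 57, 69, 75, 82, 100, 108] → [20, 37, 57, 69, 75, 82, 100, 108, 126] → [20, 37, 57, 69, 75, 82, 100, 108, 126, 129]
So `filtered[-1]` = 129

Answer: 129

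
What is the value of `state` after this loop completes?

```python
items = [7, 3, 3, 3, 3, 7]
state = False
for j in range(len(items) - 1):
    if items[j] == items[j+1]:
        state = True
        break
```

Check consecutive duplicates in [7, 3, 3, 3, 3, 7]
`state` takes the values: False → True

Answer: True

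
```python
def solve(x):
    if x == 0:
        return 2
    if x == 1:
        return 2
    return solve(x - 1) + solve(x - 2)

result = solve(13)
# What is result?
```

Build up from base cases: solve(0)=2, solve(1)=2, solve(2)=4, solve(3)=6, solve(4)=10, solve(5)=16, solve(6)=26, ..., solve(13)=754

Answer: 754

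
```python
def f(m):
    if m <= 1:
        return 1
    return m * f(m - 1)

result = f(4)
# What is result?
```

f(4) = 4 * 3 * 2 * 1 = 24

Answer: 24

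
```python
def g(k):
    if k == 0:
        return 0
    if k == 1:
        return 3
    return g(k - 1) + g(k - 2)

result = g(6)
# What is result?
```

Build up from base cases: g(0)=0, g(1)=3, g(2)=3, g(3)=6, g(4)=9, g(5)=15, g(6)=24

Answer: 24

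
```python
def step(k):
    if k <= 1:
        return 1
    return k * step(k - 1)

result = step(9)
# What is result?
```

step(9) = 9 * 8 * 7 * 6 * 5 * 4 * 3 * 2 * 1 = 362880

Answer: 362880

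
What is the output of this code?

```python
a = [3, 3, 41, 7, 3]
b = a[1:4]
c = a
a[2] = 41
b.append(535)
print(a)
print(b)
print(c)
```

Key concept: slice vs alias.
Step by step:
`a = [3, 3, 41, 7, 3]` → a = [3, 3, 41, 7, 3]
`b = a[1:4]` → b = [3, 41, 7]
`c = a` → c = [3, 3, 41, 7, 3] (same object as a)
`a[2] = 41` → a = [3, 3, 41, 7, 3] (same object as c)
`b.append(535)` → b = [3, 41, 7, 535]
`print(a)` → prints [3, 3, 41, 7, 3]
`print(b)` → prints [3, 41, 7, 535]
`print(c)` → prints [3, 3, 41, 7, 3]

Answer:
[3, 3, 41, 7, 3]
[3, 41, 7, 535]
[3, 3, 41, 7, 3]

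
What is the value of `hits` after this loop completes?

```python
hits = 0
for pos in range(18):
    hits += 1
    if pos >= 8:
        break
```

Loop breaks when pos reaches 8, hits is 9
`hits` takes the values: 0 → 1 → 2 → 3 → 4 → 5 → 6 → 7 → 8 → 9

Answer: 9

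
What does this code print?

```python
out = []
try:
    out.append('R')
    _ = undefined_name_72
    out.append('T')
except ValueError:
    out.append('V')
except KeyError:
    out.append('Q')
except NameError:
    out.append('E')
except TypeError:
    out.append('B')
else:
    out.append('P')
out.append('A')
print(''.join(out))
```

Execution trace: 'R' (try body) → 'E' (except NameError) → 'A' (after the try/except). Output: REA

Answer: REA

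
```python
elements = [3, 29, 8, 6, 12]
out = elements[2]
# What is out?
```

Trace:
`elements = [3, 29, 8, 6, 12]` → elements = [3, 29, 8, 6, 12]
`out = elements[2]` → out = 8
So out = 8

Answer: 8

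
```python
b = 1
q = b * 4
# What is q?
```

Trace:
`b = 1` → b = 1
`q = b * 4` → q = 4
So q = 4

Answer: 4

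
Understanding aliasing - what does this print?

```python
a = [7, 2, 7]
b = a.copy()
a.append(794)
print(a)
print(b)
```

Key concept: list.copy() creates independent copy.
Step by step:
`a = [7, 2, 7]` → a = [7, 2, 7]
`b = a.copy()` → b = [7, 2, 7]
`a.append(794)` → a = [7, 2, 7, 794]
`print(a)` → prints [7, 2, 7, 794]
`print(b)` → prints [7, 2, 7]

Answer:
[7, 2, 7, 794]
[7, 2, 7]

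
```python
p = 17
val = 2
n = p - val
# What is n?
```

Trace:
`p = 17` → p = 17
`val = 2` → val = 2
`n = p - val` → n = 15
So n = 15

Answer: 15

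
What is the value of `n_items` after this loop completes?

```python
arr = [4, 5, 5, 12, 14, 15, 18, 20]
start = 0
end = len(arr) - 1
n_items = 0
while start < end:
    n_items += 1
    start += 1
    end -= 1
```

Iterations until pointers meet (list length 8)
`n_items` takes the values: 0 → 1 → 2 → 3 → 4

Answer: 4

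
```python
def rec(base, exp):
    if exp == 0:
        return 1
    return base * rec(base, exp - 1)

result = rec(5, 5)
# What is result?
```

rec(5, 5) = 5 * 5 * 5 * 5 * 5 = 3125

Answer: 3125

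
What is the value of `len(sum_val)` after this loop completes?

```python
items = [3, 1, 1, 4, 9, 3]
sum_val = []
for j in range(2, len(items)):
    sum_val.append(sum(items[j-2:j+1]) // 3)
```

Number of 3-element averages
`sum_val` takes the values: [] → [1] → [1, 2] → [1, 2, 4] → [1, 2, 4, 5]
So `len(sum_val)` = 4

Answer: 4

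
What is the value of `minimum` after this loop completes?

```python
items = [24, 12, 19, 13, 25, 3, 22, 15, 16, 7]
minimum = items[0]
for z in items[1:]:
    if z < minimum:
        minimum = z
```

Minimum of [24, 12, 19, 13, 25, 3, 22, 15, 16, 7]
`minimum` takes the values: 24 → 12 → 3

Answer: 3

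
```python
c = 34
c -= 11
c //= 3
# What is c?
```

Trace:
`c = 34` → c = 34
`c -= 11` → c = 23
`c //= 3` → c = 7
So c = 7

Answer: 7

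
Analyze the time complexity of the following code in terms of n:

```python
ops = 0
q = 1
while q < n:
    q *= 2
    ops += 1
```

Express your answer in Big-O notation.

Each loop level contributes: log n. Multiplying the contributions gives O(log n).

Answer: O(log n)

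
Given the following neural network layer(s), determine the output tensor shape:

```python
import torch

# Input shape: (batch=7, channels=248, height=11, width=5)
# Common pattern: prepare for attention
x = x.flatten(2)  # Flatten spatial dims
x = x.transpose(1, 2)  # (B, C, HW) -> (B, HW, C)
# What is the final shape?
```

Input: (7, 248, 11, 5) -> after flatten(2): (7, 248, 55) -> Output: (7, 55, 248)

Answer: (7, 55, 248)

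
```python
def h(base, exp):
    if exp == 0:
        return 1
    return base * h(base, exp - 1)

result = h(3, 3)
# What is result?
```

h(3, 3) = 3 * 3 * 3 = 27

Answer: 27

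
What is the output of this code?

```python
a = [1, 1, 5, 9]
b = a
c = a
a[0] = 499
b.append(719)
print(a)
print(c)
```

Key concept: multiple aliases.
Step by step:
`a = [1, 1, 5, 9]` → a = [1, 1, 5, 9]
`b = a` → b = [1, 1, 5, 9] (same object as a)
`c = a` → c = [1, 1, 5, 9] (same object as a, b)
`a[0] = 499` → a = [499, 1, 5, 9] (same object as b, c); b = [499, 1, 5, 9] (same object as a, c); c = [499, 1, 5, 9] (same object as a, b)
`b.append(719)` → a = [499, 1, 5, 9, 719] (same object as b, c); b = [499, 1, 5, 9, 719] (same object as a, c); c = [499, 1, 5, 9, 719] (same object as a, b)
`print(a)` → prints [499, 1, 5, 9, 719]
`print(c)` → prints [499, 1, 5, 9, 719]

Answer:
[499, 1, 5, 9, 719]
[499, 1, 5, 9, 719]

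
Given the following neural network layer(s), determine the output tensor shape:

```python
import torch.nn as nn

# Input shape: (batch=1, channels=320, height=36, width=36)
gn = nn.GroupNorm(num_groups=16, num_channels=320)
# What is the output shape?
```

Input: (1, 320, 36, 36) -> Output: (1, 320, 36, 36)

Answer: (1, 320, 36, 36)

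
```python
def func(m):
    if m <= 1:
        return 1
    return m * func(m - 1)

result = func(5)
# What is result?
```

func(5) = 5 * 4 * 3 * 2 * 1 = 120

Answer: 120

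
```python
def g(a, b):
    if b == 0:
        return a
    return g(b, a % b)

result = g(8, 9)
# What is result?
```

g(8, 9) -> g(9, 8) -> g(8, 1) -> g(1, 0) -> 1

Answer: 1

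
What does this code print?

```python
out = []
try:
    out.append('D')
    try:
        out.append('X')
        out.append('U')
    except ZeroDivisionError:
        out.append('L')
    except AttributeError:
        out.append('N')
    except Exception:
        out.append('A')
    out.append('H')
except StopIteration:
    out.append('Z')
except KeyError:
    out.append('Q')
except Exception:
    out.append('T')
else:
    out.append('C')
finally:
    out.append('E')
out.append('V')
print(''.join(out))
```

Execution trace: 'D' (try body) → 'X' (inner try body) → 'U' (inner try body, no exception) → 'H' (try body, no exception) → 'C' (else) → 'E' (finally) → 'V' (after the try/except). Output: DXUHCEV

Answer: DXUHCEV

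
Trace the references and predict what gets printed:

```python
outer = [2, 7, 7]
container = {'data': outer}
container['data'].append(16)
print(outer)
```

Key concept: dict holds reference to list.
Step by step:
`outer = [2, 7, 7]` → outer = [2, 7, 7]
`container = {'data': outer}` → container = {'data': [2, 7, 7]}
`container['data'].append(16)` → outer = [2, 7, 7, 16]; container = {'data': [2, 7, 7, 16]}
`print(outer)` → prints [2, 7, 7, 16]

Answer: [2, 7, 7, 16]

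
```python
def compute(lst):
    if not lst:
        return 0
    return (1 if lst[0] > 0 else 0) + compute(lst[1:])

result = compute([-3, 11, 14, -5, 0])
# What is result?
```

Count of positive elements in [-3, 11, 14, -5, 0] = 2

Answer: 2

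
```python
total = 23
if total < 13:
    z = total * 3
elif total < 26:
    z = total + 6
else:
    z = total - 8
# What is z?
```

Trace:
`total = 23` → total = 23
`if total < 13: ...` → total < 13 is False, total < 26 is True → z = 29
So z = 29

Answer: 29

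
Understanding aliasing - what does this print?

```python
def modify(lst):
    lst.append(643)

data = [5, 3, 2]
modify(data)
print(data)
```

Key concept: function modifies passed list.
Step by step:
`data = [5, 3, 2]` → data = [5, 3, 2]
`modify(data)` → data = [5, 3, 2, 643]
`print(data)` → prints [5, 3, 2, 643]

Answer: [5, 3, 2, 643]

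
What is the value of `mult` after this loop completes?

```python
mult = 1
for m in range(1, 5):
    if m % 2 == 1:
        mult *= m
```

Product of odd numbers 1 to 4
`mult` takes the values: 1 → 3

Answer: 3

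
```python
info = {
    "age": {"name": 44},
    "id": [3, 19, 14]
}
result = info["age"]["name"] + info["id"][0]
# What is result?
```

Trace:
`info = { ...` → info = {'age': {'name': 44}, 'id': [3, 19, 14]}
`result = info["age"]["name"] + info["id"][0]` → result = 47
So result = 47

Answer: 47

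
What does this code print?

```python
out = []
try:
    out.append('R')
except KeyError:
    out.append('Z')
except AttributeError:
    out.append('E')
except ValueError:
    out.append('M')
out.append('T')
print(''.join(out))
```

Execution trace: 'R' (try body, no exception) → 'T' (after the try/except). Output: RT

Answer: RT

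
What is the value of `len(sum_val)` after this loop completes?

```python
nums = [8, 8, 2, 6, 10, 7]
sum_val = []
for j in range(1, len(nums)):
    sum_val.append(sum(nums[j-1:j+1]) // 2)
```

Number of 2-element averages
`sum_val` takes the values: [] → [8] → [8, 5] → [8, 5, 4] → [8, 5, 4, 8] → [8, 5, 4, 8, 8]
So `len(sum_val)` = 5

Answer: 5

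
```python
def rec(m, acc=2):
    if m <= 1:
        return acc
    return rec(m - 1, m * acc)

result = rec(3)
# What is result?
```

Accumulator trace (n, acc): (3, 2) -> (2, 6) -> (1, 12) -> return 12

Answer: 12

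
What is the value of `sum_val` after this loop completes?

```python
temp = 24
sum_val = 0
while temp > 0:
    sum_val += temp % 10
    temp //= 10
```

Sum digits of 24
`sum_val` takes the values: 0 → 4 → 6

Answer: 6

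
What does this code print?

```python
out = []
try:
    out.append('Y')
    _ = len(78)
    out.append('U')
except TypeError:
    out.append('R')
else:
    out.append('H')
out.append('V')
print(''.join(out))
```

Execution trace: 'Y' (try body) → 'R' (except TypeError) → 'V' (after the try/except). Output: YRV

Answer: YRV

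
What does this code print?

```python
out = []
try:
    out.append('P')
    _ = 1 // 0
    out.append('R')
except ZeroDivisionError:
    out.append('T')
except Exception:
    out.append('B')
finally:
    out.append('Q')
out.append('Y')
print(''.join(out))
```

Execution trace: 'P' (try body) → 'T' (except ZeroDivisionError) → 'Q' (finally) → 'Y' (after the try/except). Output: PTQY

Answer: PTQY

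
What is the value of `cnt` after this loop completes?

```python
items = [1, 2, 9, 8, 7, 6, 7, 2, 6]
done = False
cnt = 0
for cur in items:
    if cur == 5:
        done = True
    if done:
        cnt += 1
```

Count elements after first 5 in [1, 2, 9, 8, 7, 6, 7, 2, 6]
`cnt` takes the values: 0

Answer: 0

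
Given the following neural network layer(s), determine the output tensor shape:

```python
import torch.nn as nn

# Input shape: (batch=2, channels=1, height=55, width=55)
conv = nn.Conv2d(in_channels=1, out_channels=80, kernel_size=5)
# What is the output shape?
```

Input: (2, 1, 55, 55) -> Output: (2, 80, 51, 51)

Answer: (2, 80, 51, 51)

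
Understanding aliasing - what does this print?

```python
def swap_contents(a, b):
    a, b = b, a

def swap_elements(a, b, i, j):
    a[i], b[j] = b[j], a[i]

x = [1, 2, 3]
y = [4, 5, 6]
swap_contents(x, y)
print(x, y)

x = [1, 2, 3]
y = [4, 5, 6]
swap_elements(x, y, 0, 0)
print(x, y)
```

Key concept: parameter rebinding vs mutation.
Step by step:
`x = [1, 2, 3]` → x = [1, 2, 3]
`y = [4, 5, 6]` → y = [4, 5, 6]
`swap_contents(x, y)` → no visible change to tracked variables
`print(x, y)` → prints [1, 2, 3] [4, 5, 6]
`x = [1, 2, 3]` → x = [1, 2, 3]
`y = [4, 5, 6]` → y = [4, 5, 6]
`swap_elements(x, y, 0, 0)` → x = [4, 2, 3]; y = [1, 5, 6]
`print(x, y)` → prints [4, 2, 3] [1, 5, 6]

Answer:
[1, 2, 3] [4, 5, 6]
[4, 2, 3] [1, 5, 6]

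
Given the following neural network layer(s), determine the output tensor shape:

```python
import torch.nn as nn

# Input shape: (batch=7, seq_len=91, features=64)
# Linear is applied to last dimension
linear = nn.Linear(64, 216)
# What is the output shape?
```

Input: (7, 91, 64) -> Output: (7, 91, 216)

Answer: (7, 91, 216)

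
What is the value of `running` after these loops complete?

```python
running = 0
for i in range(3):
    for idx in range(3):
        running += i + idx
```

Sum of all i+idx for i,idx in 3x3
`running` takes the values: 0 → 1 → 3 → 4 → 6 → 9 → 11 → 14 → 18

Answer: 18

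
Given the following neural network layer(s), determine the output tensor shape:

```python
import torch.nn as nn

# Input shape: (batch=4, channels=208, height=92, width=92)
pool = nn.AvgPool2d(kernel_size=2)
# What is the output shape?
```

Input: (4, 208, 92, 92) -> Output: (4, 208, 46, 46)

Answer: (4, 208, 46, 46)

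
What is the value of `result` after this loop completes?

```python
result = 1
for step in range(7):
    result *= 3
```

3^7 = 2187
`result` takes the values: 1 → 3 → 9 → 27 → 81 → 243 → 729 → 2187

Answer: 2187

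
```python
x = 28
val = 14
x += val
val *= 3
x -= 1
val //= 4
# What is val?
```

Trace:
`x = 28` → x = 28
`val = 14` → val = 14
`x += val` → x = 42
`val *= 3` → val = 42
`x -= 1` → x = 41
`val //= 4` → val = 10
So val = 10

Answer: 10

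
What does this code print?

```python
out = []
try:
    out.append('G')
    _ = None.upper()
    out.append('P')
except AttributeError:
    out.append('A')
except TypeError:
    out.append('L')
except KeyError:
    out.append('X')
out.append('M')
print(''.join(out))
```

Execution trace: 'G' (try body) → 'A' (except AttributeError) → 'M' (after the try/except). Output: GAM

Answer: GAM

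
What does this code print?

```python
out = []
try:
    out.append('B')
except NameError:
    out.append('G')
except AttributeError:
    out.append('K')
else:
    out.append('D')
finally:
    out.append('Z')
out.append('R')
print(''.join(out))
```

Execution trace: 'B' (try body, no exception) → 'D' (else) → 'Z' (finally) → 'R' (after the try/except). Output: BDZR

Answer: BDZR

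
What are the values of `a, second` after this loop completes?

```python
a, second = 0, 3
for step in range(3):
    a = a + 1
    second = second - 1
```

a goes 0→3, second goes 3→0
`a, second` takes the values: (0, 3) → (1, 3) → (1, 2) → (2, 2) → (2, 1) → (3, 1) → (3, 0)

Answer: 3, 0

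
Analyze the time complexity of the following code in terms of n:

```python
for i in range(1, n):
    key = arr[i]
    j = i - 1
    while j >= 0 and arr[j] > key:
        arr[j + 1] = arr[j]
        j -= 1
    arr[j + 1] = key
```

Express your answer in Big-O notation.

This is Insertion sort. Time complexity: O(n²).

Answer: O(n²)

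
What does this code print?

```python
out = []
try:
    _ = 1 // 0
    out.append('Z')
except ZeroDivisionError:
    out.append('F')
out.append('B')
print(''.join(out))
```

Execution trace: 'F' (except ZeroDivisionError) → 'B' (after the try/except). Output: FB

Answer: FB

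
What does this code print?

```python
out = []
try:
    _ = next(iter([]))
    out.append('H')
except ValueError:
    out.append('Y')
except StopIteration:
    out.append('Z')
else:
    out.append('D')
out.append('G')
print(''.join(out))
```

Execution trace: 'Z' (except StopIteration) → 'G' (after the try/except). Output: ZG

Answer: ZG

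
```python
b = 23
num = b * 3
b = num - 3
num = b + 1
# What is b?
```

Trace:
`b = 23` → b = 23
`num = b * 3` → num = 69
`b = num - 3` → b = 66
`num = b + 1` → num = 67
So b = 66

Answer: 66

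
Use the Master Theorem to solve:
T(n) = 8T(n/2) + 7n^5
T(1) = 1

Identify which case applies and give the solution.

a=8, b=2, f(n)=7n^5. log_2(8) = 3. Since c=5 > 3 and the regularity condition holds (8(n/2)^5 = (8/2^5)n^5 with 8/2^5 < 1), Case 3 applies: T(n) = Θ(f(n)) = O(n^5).

Answer: O(n^5) - Case 3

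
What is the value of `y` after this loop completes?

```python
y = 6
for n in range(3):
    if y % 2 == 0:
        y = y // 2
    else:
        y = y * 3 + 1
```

Collatz-style transformation from 6
`y` takes the values: 6 → 3 → 10 → 5

Answer: 5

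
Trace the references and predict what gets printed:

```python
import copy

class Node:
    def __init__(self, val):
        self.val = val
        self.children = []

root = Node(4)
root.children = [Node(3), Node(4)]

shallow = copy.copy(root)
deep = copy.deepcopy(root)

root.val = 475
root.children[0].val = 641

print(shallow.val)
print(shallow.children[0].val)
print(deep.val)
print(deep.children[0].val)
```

Key concept: deep copy with custom objects.
Step by step:
`root = Node(4)` → root = Node(val=4, children=[])
`root.children = [Node(3), Node(4)]` → root = Node(val=4, children=[Node(val=3, children=[]), Node(val=4, children=[])])
`shallow = copy.copy(root)` → shallow = Node(val=4, children=[Node(val=3, children=[]), Node(val=4, children=[])])
`deep = copy.deepcopy(root)` → deep = Node(val=4, children=[Node(val=3, children=[]), Node(val=4, children=[])])
`root.val = 475` → root = Node(val=475, children=[Node(val=3, children=[]), Node(val=4, children=[])])
`root.children[0].val = 641` → root = Node(val=475, children=[Node(val=641, children=[]), Node(val=4, children=[])]); shallow = Node(val=4, children=[Node(val=641, children=[]), Node(val=4, children=[])])
`print(shallow.val)` → prints 4
`print(shallow.children[0].val)` → prints 641
`print(deep.val)` → prints 4
`print(deep.children[0].val)` → prints 3

Answer:
4
641
4
3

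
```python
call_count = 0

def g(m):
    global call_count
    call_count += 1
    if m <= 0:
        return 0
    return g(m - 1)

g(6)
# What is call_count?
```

Linear recursion stepping by 1: 7 calls from m=6 down to ≤0.

Answer: 7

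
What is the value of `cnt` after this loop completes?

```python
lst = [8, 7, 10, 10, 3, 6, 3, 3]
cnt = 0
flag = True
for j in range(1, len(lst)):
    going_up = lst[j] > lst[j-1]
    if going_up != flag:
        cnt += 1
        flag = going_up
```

Count direction changes in [8, 7, 10, 10, 3, 6, 3, 3]
`cnt` takes the values: 0 → 1 → 2 → 3 → 4 → 5

Answer: 5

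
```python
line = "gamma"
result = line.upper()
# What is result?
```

Trace:
`line = "gamma"` → line = 'gamma'
`result = line.upper()` → result = 'GAMMA'
So result = 'GAMMA'

Answer: 'GAMMA'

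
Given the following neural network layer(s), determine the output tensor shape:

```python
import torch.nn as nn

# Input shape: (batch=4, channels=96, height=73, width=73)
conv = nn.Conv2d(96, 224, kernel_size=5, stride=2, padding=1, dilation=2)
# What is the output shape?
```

Input: (4, 96, 73, 73) -> Output: (4, 224, 34, 34)

Answer: (4, 224, 34, 34)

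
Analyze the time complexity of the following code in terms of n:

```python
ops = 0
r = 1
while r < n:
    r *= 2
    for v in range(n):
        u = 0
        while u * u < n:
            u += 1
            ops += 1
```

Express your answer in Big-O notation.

Each loop level contributes: log n × n × √n. Multiplying the contributions gives O(n√n log n).

Answer: O(n√n log n)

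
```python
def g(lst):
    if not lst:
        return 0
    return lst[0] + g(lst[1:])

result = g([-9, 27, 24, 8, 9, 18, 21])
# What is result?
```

(-9) + 27 + 24 + 8 + 9 + 18 + 21 + 0 = 98

Answer: 98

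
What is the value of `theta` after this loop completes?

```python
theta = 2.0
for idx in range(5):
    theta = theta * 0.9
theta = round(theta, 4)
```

Exponential decay: 2.0 * 0.9^5
`theta` takes the values: 2.0 → 1.8 → 1.62 → 1.458 → 1.3122 → 1.18098 → 1.181

Answer: 1.181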